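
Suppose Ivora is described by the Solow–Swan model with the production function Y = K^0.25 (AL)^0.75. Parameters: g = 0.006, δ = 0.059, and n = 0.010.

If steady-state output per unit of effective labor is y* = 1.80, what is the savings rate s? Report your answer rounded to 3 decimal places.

In steady state, investment equals break-even investment: s·k^α = (n + g + δ)·k.
Since y* = [s/(n + g + δ)]^(α/(1−α)), we have s/(n + g + δ) = (y*)^((1−α)/α) = 1.80^3 = 5.8320.
Therefore s = 5.8320 × (n + g + δ) = 5.8320 × 0.075 = 0.4374.

s ≈ 0.437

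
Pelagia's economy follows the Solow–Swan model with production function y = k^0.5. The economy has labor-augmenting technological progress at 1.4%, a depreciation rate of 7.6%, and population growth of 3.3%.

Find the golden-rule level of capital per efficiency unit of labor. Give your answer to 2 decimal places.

k_gold ≈ 16.52

The golden rule sets f'(k) = n + g + δ, i.e. α·k^(α−1) = n + g + δ.
So k^(1−α) = α / (n + g + δ) = 0.5 / 0.123 = 4.0650.
k_gold = 4.0650^(1/0.5) ≈ 16.5242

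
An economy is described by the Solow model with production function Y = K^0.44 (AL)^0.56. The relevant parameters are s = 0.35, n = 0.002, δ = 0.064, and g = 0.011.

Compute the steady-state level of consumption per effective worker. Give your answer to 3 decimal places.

In steady state, investment equals break-even investment: s·k^α = (n + g + δ)·k.
Dividing both sides by k: k^(1−α) = s / (n + g + δ).
k^0.56 = 0.35 / (0.002 + 0.011 + 0.064) = 0.35 / 0.077 = 4.5455
k* = 4.5455^(1/0.56) ≈ 14.9366
y* = (k*)^α = 14.9366^0.44 ≈ 3.2860
c* = (1 − s)·y* = (1 − 0.35) × 3.2860 ≈ 2.1359

c* ≈ 2.136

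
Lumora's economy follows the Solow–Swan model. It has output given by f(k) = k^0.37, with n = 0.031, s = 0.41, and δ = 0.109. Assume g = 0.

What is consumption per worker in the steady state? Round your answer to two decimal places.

In steady state, investment equals break-even investment: s·k^α = (n + δ)·k.
Dividing both sides by k: k^(1−α) = s / (n + δ).
k^0.63 = 0.41 / (0.031 + 0.109) = 0.41 / 0.140 = 2.9286
k* = 2.9286^(1/0.63) ≈ 5.5047
y* = (k*)^α = 5.5047^0.37 ≈ 1.8796
c* = (1 − s)·y* = (1 − 0.41) × 1.8796 ≈ 1.1090

c* = 1.11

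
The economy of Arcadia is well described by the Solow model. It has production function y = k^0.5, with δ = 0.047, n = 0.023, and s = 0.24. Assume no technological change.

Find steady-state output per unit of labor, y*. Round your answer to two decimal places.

y* = 3.43

In steady state, investment equals break-even investment: s·k^α = (n + δ)·k.
Dividing both sides by k: k^(1−α) = s / (n + δ).
k^0.5 = 0.24 / (0.023 + 0.047) = 0.24 / 0.070 = 3.4286
k* = 3.4286^(1/0.5) ≈ 11.7553
y* = (k*)^α = 11.7553^0.5 ≈ 3.4286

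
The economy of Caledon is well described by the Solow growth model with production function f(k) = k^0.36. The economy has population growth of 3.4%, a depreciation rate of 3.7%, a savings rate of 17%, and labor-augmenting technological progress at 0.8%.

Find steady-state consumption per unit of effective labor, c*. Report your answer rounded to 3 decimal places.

c* = 1.277

At the steady state, Δk = 0, so s·k^α = (n + g + δ)·k.
Dividing both sides by k: k^(1−α) = s / (n + g + δ).
k^0.64 = 0.17 / (0.034 + 0.008 + 0.037) = 0.17 / 0.079 = 2.1519
k* = 2.1519^(1/0.64) ≈ 3.3116
y* = (k*)^α = 3.3116^0.36 ≈ 1.5389
c* = (1 − s)·y* = (1 − 0.17) × 1.5389 ≈ 1.2773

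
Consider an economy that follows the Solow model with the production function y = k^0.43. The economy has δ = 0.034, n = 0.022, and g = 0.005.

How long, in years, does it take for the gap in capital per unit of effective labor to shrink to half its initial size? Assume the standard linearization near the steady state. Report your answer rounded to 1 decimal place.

about 19.9 years

Near the steady state the convergence rate is λ = (1 − α)(n + g + δ).
λ = (1 − 0.43) × 0.061 = 0.57 × 0.061 = 0.03477
Half-life = ln 2 / λ = 0.6931 / 0.03477 ≈ 19.93 years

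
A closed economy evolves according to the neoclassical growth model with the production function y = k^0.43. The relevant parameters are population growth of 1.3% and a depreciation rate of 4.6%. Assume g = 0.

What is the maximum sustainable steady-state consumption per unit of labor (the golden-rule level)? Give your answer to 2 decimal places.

c_gold ≈ 2.55

At the golden rule, f'(k) = n + δ, so α·k^(α−1) = n + δ and k_gold = (α/(n + δ))^(1/(1−α)).
k_gold = (0.43/0.059)^(1/0.57) = 7.2881^1.7544 ≈ 32.6115
c_gold = f(k_gold) − (n + δ)·k_gold = 4.4746 − 0.059×32.6115 ≈ 2.5505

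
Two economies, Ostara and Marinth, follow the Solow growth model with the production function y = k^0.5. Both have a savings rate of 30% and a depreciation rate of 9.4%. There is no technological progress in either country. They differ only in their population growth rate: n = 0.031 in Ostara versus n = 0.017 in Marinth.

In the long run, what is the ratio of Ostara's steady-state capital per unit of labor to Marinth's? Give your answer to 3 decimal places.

Steady-state k* = [s/(n + δ)]^(1/(1−α)), so the ratio is [ (s_O/(n + δ)_O) / (s_M/(n + δ)_M) ]^2.
s_O/(n + δ)_O = 0.30/0.125 = 2.4000; s_M/(n + δ)_M = 0.30/0.111 = 2.7027.
Ratio = (2.4000/2.7027)^2 = 0.8880^2 ≈ 0.7885

k*_O / k*_M ≈ 0.789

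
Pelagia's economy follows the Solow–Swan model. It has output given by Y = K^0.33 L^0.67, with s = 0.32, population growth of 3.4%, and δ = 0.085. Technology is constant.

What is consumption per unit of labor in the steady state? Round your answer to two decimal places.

In steady state, investment equals break-even investment: s·k^α = (n + δ)·k.
Dividing both sides by k: k^(1−α) = s / (n + δ).
k^0.67 = 0.32 / (0.034 + 0.085) = 0.32 / 0.119 = 2.6891
k* = 2.6891^(1/0.67) ≈ 4.3773
y* = (k*)^α = 4.3773^0.33 ≈ 1.6278
c* = (1 − s)·y* = (1 − 0.32) × 1.6278 ≈ 1.1069

c* ≈ 1.11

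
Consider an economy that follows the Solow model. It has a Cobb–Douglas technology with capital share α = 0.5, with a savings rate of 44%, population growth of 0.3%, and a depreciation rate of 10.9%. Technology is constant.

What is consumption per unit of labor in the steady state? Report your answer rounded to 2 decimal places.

In steady state, investment equals break-even investment: s·k^α = (n + δ)·k.
Dividing both sides by k: k^(1−α) = s / (n + δ).
k^0.5 = 0.44 / (0.003 + 0.109) = 0.44 / 0.112 = 3.9286
k* = 3.9286^(1/0.5) ≈ 15.4339
y* = (k*)^α = 15.4339^0.5 ≈ 3.9286
c* = (1 − s)·y* = (1 − 0.44) × 3.9286 ≈ 2.2000

c* = 2.20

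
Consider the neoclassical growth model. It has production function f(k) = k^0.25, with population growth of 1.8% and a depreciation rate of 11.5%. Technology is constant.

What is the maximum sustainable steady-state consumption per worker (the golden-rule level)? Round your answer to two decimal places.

At the golden rule, f'(k) = n + δ, so α·k^(α−1) = n + δ and k_gold = (α/(n + δ))^(1/(1−α)).
k_gold = (0.25/0.133)^(1/0.75) = 1.8797^1.3333 ≈ 2.3198
c_gold = f(k_gold) − (n + δ)·k_gold = 1.2341 − 0.133×2.3198 ≈ 0.9256

c_gold ≈ 0.93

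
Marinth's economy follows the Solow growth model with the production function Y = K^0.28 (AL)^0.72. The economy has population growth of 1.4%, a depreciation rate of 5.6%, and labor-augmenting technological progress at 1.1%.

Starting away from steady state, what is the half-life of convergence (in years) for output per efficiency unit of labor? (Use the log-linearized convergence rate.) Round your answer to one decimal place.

t_½ ≈ 11.9 years

Near the steady state the convergence rate is λ = (1 − α)(n + g + δ).
λ = (1 − 0.28) × 0.081 = 0.72 × 0.081 = 0.05832
Half-life = ln 2 / λ = 0.6931 / 0.05832 ≈ 11.88 years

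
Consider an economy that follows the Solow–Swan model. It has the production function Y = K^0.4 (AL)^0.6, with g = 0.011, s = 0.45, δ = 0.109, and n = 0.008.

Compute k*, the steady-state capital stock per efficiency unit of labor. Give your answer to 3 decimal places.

k* = 8.128

Steady state requires s·f(k) = (n + g + δ)·k, i.e. s·k^α = (n + g + δ)·k.
Rearranging, k^(1−α) = s / (n + g + δ).
k^0.6 = 0.45 / (0.008 + 0.011 + 0.109) = 0.45 / 0.128 = 3.5156
k* = 3.5156^(1/0.6) ≈ 8.1283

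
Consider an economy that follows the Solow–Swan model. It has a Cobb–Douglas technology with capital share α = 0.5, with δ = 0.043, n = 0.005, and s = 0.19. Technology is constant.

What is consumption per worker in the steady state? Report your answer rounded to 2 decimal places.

c* = 3.21

At the steady state, Δk = 0, so s·k^α = (n + δ)·k.
Rearranging, k^(1−α) = s / (n + δ).
k^0.5 = 0.19 / (0.005 + 0.043) = 0.19 / 0.048 = 3.9583
k* = 3.9583^(1/0.5) ≈ 15.6681
y* = (k*)^α = 15.6681^0.5 ≈ 3.9583
c* = (1 − s)·y* = (1 − 0.19) × 3.9583 ≈ 3.2062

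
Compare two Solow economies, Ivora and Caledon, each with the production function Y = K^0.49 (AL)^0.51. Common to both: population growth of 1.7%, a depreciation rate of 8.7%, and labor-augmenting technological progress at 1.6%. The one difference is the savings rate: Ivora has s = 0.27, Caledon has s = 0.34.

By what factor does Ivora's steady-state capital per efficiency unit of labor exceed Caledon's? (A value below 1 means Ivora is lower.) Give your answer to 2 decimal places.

ratio ≈ 0.64

Steady-state k* = [s/(n + g + δ)]^(1/(1−α)), so the ratio is [ (s_I/(n + g + δ)_I) / (s_C/(n + g + δ)_C) ]^1.9608.
s_I/(n + g + δ)_I = 0.27/0.120 = 2.2500; s_C/(n + g + δ)_C = 0.34/0.120 = 2.8333.
Ratio = (2.2500/2.8333)^1.9608 = 0.7941^1.9608 ≈ 0.6363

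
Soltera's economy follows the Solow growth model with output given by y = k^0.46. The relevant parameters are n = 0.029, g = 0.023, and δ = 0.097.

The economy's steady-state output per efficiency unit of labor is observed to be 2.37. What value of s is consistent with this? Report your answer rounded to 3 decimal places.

In steady state, investment equals break-even investment: s·k^α = (n + g + δ)·k.
Since y* = [s/(n + g + δ)]^(α/(1−α)), we have s/(n + g + δ) = (y*)^((1−α)/α) = 2.37^1.1739 = 2.7537.
Therefore s = 2.7537 × (n + g + δ) = 2.7537 × 0.149 = 0.4103.

s ≈ 0.410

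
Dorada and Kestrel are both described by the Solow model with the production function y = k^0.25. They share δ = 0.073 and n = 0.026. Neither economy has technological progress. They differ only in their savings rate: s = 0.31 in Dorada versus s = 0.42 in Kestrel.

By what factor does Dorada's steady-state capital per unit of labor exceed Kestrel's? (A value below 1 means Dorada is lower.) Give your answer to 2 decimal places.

ratio ≈ 0.67

Steady-state k* = [s/(n + δ)]^(1/(1−α)), so the ratio is [ (s_D/(n + δ)_D) / (s_K/(n + δ)_K) ]^1.3333.
s_D/(n + δ)_D = 0.31/0.099 = 3.1313; s_K/(n + δ)_K = 0.42/0.099 = 4.2424.
Ratio = (3.1313/4.2424)^1.3333 = 0.7381^1.3333 ≈ 0.6670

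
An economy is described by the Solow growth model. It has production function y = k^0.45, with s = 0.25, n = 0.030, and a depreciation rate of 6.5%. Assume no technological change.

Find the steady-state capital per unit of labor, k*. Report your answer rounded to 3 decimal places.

Steady state requires s·f(k) = (n + δ)·k, i.e. s·k^α = (n + δ)·k.
Dividing both sides by k: k^(1−α) = s / (n + δ).
k^0.55 = 0.25 / (0.030 + 0.065) = 0.25 / 0.095 = 2.6316
k* = 2.6316^(1/0.55) ≈ 5.8081

k* ≈ 5.808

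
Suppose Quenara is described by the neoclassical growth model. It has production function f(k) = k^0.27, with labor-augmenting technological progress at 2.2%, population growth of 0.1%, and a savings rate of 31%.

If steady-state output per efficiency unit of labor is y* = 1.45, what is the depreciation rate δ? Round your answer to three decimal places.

In steady state, investment equals break-even investment: s·k^α = (n + g + δ)·k.
Since y* = [s/(n + g + δ)]^(α/(1−α)), we have s/(n + g + δ) = (y*)^((1−α)/α) = 1.45^2.7037 = 2.7308.
Therefore n + g + δ = s / 2.7308 = 0.31 / 2.7308 = 0.1135, so δ = 0.1135 − 0.023 = 0.0905.

δ ≈ 0.091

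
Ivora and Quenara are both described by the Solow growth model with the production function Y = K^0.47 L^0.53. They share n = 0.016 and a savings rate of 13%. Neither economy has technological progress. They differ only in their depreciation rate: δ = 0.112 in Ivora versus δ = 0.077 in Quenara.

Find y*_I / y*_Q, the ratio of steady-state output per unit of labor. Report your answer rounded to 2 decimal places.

y*_I / y*_Q ≈ 0.75

Steady-state y* = [s/(n + δ)]^(α/(1−α)), so the ratio is [ (s_I/(n + δ)_I) / (s_Q/(n + δ)_Q) ]^0.8868.
s_I/(n + δ)_I = 0.13/0.128 = 1.0156; s_Q/(n + δ)_Q = 0.13/0.093 = 1.3978.
Ratio = (1.0156/1.3978)^0.8868 = 0.7266^0.8868 ≈ 0.7533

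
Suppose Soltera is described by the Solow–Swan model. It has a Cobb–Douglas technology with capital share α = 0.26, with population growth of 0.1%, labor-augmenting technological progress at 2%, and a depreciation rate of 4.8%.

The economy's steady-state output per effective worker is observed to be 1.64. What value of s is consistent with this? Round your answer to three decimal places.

In steady state, investment equals break-even investment: s·k^α = (n + g + δ)·k.
Since y* = [s/(n + g + δ)]^(α/(1−α)), we have s/(n + g + δ) = (y*)^((1−α)/α) = 1.64^2.8462 = 4.0878.
Therefore s = 4.0878 × (n + g + δ) = 4.0878 × 0.069 = 0.2821.

s ≈ 0.282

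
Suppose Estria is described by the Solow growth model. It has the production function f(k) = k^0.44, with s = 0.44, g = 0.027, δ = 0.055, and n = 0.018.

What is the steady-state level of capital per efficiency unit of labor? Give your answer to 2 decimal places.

Steady state requires s·f(k) = (n + g + δ)·k, i.e. s·k^α = (n + g + δ)·k.
Rearranging, k^(1−α) = s / (n + g + δ).
k^0.56 = 0.44 / (0.018 + 0.027 + 0.055) = 0.44 / 0.100 = 4.4000
k* = 4.4000^(1/0.56) ≈ 14.0936

k* ≈ 14.09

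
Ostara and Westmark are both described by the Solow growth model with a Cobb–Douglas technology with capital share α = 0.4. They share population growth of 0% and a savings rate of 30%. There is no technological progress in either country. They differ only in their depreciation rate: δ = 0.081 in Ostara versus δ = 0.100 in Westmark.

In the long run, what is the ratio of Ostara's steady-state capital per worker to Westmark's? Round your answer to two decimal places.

k*_O / k*_W ≈ 1.42

Steady-state k* = [s/(n + δ)]^(1/(1−α)), so the ratio is [ (s_O/(n + δ)_O) / (s_W/(n + δ)_W) ]^1.6667.
s_O/(n + δ)_O = 0.30/0.081 = 3.7037; s_W/(n + δ)_W = 0.30/0.100 = 3.0000.
Ratio = (3.7037/3.0000)^1.6667 = 1.2346^1.6667 ≈ 1.4208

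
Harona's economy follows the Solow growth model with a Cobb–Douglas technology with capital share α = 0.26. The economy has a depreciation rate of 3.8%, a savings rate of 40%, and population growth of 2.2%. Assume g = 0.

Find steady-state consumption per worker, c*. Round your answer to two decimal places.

c* ≈ 1.17

Steady state requires s·f(k) = (n + δ)·k, i.e. s·k^α = (n + δ)·k.
Rearranging, k^(1−α) = s / (n + δ).
k^0.74 = 0.40 / (0.022 + 0.038) = 0.40 / 0.060 = 6.6667
k* = 6.6667^(1/0.74) ≈ 12.9835
y* = (k*)^α = 12.9835^0.26 ≈ 1.9475
c* = (1 − s)·y* = (1 − 0.40) × 1.9475 ≈ 1.1685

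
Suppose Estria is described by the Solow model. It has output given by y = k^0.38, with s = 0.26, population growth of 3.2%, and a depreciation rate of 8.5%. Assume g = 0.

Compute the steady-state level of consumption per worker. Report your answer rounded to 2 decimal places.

At the steady state, Δk = 0, so s·k^α = (n + δ)·k.
Dividing both sides by k: k^(1−α) = s / (n + δ).
k^0.62 = 0.26 / (0.032 + 0.085) = 0.26 / 0.117 = 2.2222
k* = 2.2222^(1/0.62) ≈ 3.6252
y* = (k*)^α = 3.6252^0.38 ≈ 1.6313
c* = (1 − s)·y* = (1 − 0.26) × 1.6313 ≈ 1.2072

c* = 1.21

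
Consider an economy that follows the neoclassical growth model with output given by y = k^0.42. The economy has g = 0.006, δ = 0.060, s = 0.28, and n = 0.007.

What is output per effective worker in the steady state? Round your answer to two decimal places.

Steady state requires s·f(k) = (n + g + δ)·k, i.e. s·k^α = (n + g + δ)·k.
Rearranging, k^(1−α) = s / (n + g + δ).
k^0.58 = 0.28 / (0.007 + 0.006 + 0.060) = 0.28 / 0.073 = 3.8356
k* = 3.8356^(1/0.58) ≈ 10.1533
y* = (k*)^α = 10.1533^0.42 ≈ 2.6471

y* = 2.65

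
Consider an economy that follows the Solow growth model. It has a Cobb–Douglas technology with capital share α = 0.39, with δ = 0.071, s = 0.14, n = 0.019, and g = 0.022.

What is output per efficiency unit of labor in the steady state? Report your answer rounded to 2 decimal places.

Steady state requires s·f(k) = (n + g + δ)·k, i.e. s·k^α = (n + g + δ)·k.
Dividing both sides by k: k^(1−α) = s / (n + g + δ).
k^0.61 = 0.14 / (0.019 + 0.022 + 0.071) = 0.14 / 0.112 = 1.2500
k* = 1.2500^(1/0.61) ≈ 1.4417
y* = (k*)^α = 1.4417^0.39 ≈ 1.1534

y* = 1.15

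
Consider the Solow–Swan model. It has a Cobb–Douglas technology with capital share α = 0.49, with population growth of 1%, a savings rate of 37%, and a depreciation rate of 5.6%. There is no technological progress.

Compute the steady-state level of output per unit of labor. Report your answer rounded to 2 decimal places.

y* ≈ 5.24

At the steady state, Δk = 0, so s·k^α = (n + δ)·k.
Dividing both sides by k: k^(1−α) = s / (n + δ).
k^0.51 = 0.37 / (0.010 + 0.056) = 0.37 / 0.066 = 5.6061
k* = 5.6061^(1/0.51) ≈ 29.3740
y* = (k*)^α = 29.3740^0.49 ≈ 5.2396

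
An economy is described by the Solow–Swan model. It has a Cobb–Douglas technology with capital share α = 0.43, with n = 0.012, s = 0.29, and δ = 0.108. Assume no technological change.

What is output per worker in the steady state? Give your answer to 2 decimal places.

y* ≈ 1.95

In steady state, investment equals break-even investment: s·k^α = (n + δ)·k.
Dividing both sides by k: k^(1−α) = s / (n + δ).
k^0.57 = 0.29 / (0.012 + 0.108) = 0.29 / 0.120 = 2.4167
k* = 2.4167^(1/0.57) ≈ 4.7024
y* = (k*)^α = 4.7024^0.43 ≈ 1.9458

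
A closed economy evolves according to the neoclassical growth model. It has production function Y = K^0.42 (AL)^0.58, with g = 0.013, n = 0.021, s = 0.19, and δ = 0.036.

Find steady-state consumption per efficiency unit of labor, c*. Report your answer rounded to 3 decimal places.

c* ≈ 1.669

At the steady state, Δk = 0, so s·k^α = (n + g + δ)·k.
Rearranging, k^(1−α) = s / (n + g + δ).
k^0.58 = 0.19 / (0.021 + 0.013 + 0.036) = 0.19 / 0.070 = 2.7143
k* = 2.7143^(1/0.58) ≈ 5.5935
y* = (k*)^α = 5.5935^0.42 ≈ 2.0608
c* = (1 − s)·y* = (1 − 0.19) × 2.0608 ≈ 1.6692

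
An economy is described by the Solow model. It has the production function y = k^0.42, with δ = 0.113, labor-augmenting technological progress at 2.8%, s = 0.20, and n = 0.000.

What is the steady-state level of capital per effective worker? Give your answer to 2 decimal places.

Steady state requires s·f(k) = (n + g + δ)·k, i.e. s·k^α = (n + g + δ)·k.
Dividing both sides by k: k^(1−α) = s / (n + g + δ).
k^0.58 = 0.20 / (0.000 + 0.028 + 0.113) = 0.20 / 0.141 = 1.4184
k* = 1.4184^(1/0.58) ≈ 1.8269

k* = 1.83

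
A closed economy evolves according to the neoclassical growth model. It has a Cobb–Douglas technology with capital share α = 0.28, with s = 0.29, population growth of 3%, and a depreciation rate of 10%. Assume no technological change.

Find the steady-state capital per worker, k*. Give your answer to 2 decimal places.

k* ≈ 3.05

In steady state, investment equals break-even investment: s·k^α = (n + δ)·k.
Rearranging, k^(1−α) = s / (n + δ).
k^0.72 = 0.29 / (0.030 + 0.100) = 0.29 / 0.130 = 2.2308
k* = 2.2308^(1/0.72) ≈ 3.0477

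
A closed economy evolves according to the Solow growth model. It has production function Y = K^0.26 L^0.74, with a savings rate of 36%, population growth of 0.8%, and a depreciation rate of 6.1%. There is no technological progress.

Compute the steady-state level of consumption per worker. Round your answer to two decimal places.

c* = 1.14

Steady state requires s·f(k) = (n + δ)·k, i.e. s·k^α = (n + δ)·k.
Dividing both sides by k: k^(1−α) = s / (n + δ).
k^0.74 = 0.36 / (0.008 + 0.061) = 0.36 / 0.069 = 5.2174
k* = 5.2174^(1/0.74) ≈ 9.3225
y* = (k*)^α = 9.3225^0.26 ≈ 1.7868
c* = (1 − s)·y* = (1 − 0.36) × 1.7868 ≈ 1.1436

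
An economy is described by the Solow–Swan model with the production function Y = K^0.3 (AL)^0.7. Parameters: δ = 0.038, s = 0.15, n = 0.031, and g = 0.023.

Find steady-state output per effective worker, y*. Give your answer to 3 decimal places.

y* = 1.233

In steady state, investment equals break-even investment: s·k^α = (n + g + δ)·k.
Rearranging, k^(1−α) = s / (n + g + δ).
k^0.7 = 0.15 / (0.031 + 0.023 + 0.038) = 0.15 / 0.092 = 1.6304
k* = 1.6304^(1/0.7) ≈ 2.0104
y* = (k*)^α = 2.0104^0.3 ≈ 1.2331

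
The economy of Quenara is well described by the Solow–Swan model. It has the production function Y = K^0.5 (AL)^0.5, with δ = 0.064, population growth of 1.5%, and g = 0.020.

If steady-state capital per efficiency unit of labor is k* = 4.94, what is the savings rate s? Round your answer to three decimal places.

At the steady state, Δk = 0, so s·k^α = (n + g + δ)·k.
So s / (n + g + δ) = (k*)^(1−α) = 4.94^0.5 = 2.2226.
Therefore s = 2.2226 × (n + g + δ) = 2.2226 × 0.099 = 0.2200.

s ≈ 0.220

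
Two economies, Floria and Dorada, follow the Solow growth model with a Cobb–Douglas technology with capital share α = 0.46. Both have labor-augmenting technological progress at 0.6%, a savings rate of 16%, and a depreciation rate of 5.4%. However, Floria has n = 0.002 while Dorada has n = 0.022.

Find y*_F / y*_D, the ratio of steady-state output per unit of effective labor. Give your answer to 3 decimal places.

Steady-state y* = [s/(n + g + δ)]^(α/(1−α)), so the ratio is [ (s_F/(n + g + δ)_F) / (s_D/(n + g + δ)_D) ]^0.8519.
s_F/(n + g + δ)_F = 0.16/0.062 = 2.5806; s_D/(n + g + δ)_D = 0.16/0.082 = 1.9512.
Ratio = (2.5806/1.9512)^0.8519 = 1.3226^0.8519 ≈ 1.2690

y*_F / y*_D ≈ 1.269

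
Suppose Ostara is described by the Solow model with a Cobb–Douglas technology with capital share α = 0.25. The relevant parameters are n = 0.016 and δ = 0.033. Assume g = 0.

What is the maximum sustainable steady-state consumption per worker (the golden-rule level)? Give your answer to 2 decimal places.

c_gold ≈ 1.29

At the golden rule, f'(k) = n + δ, so α·k^(α−1) = n + δ and k_gold = (α/(n + δ))^(1/(1−α)).
k_gold = (0.25/0.049)^(1/0.75) = 5.1020^1.3333 ≈ 8.7827
c_gold = f(k_gold) − (n + δ)·k_gold = 1.7215 − 0.049×8.7827 ≈ 1.2911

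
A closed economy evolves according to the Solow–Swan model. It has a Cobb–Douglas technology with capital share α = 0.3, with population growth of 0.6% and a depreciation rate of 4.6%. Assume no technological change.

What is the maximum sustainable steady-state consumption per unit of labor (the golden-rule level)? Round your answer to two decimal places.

At the golden rule, f'(k) = n + δ, so α·k^(α−1) = n + δ and k_gold = (α/(n + δ))^(1/(1−α)).
k_gold = (0.3/0.052)^(1/0.7) = 5.7692^1.4286 ≈ 12.2273
c_gold = f(k_gold) − (n + δ)·k_gold = 2.1193 − 0.052×12.2273 ≈ 1.4835

c_gold ≈ 1.48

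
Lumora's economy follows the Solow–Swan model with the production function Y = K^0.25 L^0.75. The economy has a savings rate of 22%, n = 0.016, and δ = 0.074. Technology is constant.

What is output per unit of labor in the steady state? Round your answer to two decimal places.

y* = 1.35

In steady state, investment equals break-even investment: s·k^α = (n + δ)·k.
Rearranging, k^(1−α) = s / (n + δ).
k^0.75 = 0.22 / (0.016 + 0.074) = 0.22 / 0.090 = 2.4444
k* = 2.4444^(1/0.75) ≈ 3.2928
y* = (k*)^α = 3.2928^0.25 ≈ 1.3471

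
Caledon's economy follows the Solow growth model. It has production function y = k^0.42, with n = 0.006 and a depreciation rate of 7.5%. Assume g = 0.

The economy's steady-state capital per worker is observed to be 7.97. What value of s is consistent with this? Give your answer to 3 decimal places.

At the steady state, Δk = 0, so s·k^α = (n + δ)·k.
So s / (n + δ) = (k*)^(1−α) = 7.97^0.58 = 3.3331.
Therefore s = 3.3331 × (n + δ) = 3.3331 × 0.081 = 0.2700.

s ≈ 0.270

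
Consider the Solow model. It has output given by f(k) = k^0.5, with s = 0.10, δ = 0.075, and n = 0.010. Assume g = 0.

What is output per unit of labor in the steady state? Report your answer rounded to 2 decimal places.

y* ≈ 1.18

At the steady state, Δk = 0, so s·k^α = (n + δ)·k.
Rearranging, k^(1−α) = s / (n + δ).
k^0.5 = 0.10 / (0.010 + 0.075) = 0.10 / 0.085 = 1.1765
k* = 1.1765^(1/0.5) ≈ 1.3842
y* = (k*)^α = 1.3842^0.5 ≈ 1.1765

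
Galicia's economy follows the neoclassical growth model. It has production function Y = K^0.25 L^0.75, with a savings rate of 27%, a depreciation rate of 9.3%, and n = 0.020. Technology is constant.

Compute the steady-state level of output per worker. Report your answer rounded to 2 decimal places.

y* = 1.34

In steady state, investment equals break-even investment: s·k^α = (n + δ)·k.
Rearranging, k^(1−α) = s / (n + δ).
k^0.75 = 0.27 / (0.020 + 0.093) = 0.27 / 0.113 = 2.3894
k* = 2.3894^(1/0.75) ≈ 3.1944
y* = (k*)^α = 3.1944^0.25 ≈ 1.3369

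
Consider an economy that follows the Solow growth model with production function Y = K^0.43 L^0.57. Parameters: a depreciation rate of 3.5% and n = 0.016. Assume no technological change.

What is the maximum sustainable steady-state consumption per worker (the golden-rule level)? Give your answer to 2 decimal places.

c_gold ≈ 2.85

At the golden rule, f'(k) = n + δ, so α·k^(α−1) = n + δ and k_gold = (α/(n + δ))^(1/(1−α)).
k_gold = (0.43/0.051)^(1/0.57) = 8.4314^1.7544 ≈ 42.1113
c_gold = f(k_gold) − (n + δ)·k_gold = 4.9945 − 0.051×42.1113 ≈ 2.8468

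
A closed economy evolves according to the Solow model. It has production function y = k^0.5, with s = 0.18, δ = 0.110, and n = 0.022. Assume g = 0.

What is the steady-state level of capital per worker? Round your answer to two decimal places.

k* = 1.86

At the steady state, Δk = 0, so s·k^α = (n + δ)·k.
Dividing both sides by k: k^(1−α) = s / (n + δ).
k^0.5 = 0.18 / (0.022 + 0.110) = 0.18 / 0.132 = 1.3636
k* = 1.3636^(1/0.5) ≈ 1.8594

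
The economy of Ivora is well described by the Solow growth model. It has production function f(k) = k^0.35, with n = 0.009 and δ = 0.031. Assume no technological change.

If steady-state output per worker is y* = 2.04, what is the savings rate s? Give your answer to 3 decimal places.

s ≈ 0.150

Steady state requires s·f(k) = (n + δ)·k, i.e. s·k^α = (n + δ)·k.
Since y* = [s/(n + δ)]^(α/(1−α)), we have s/(n + δ) = (y*)^((1−α)/α) = 2.04^1.8571 = 3.7585.
Therefore s = 3.7585 × (n + δ) = 3.7585 × 0.040 = 0.1503.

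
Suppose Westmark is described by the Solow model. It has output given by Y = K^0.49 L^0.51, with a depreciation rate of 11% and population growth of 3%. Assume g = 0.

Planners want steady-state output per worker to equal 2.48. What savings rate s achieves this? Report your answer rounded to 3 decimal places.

At the steady state, Δk = 0, so s·k^α = (n + δ)·k.
Since y* = [s/(n + δ)]^(α/(1−α)), we have s/(n + δ) = (y*)^((1−α)/α) = 2.48^1.0408 = 2.5736.
Therefore s = 2.5736 × (n + δ) = 2.5736 × 0.140 = 0.3603.

s ≈ 0.360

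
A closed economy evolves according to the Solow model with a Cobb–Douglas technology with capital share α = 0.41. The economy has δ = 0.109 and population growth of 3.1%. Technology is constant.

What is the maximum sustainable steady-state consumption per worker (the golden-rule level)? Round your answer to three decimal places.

c_gold ≈ 1.245

At the golden rule, f'(k) = n + δ, so α·k^(α−1) = n + δ and k_gold = (α/(n + δ))^(1/(1−α)).
k_gold = (0.41/0.140)^(1/0.59) = 2.9286^1.6949 ≈ 6.1793
c_gold = f(k_gold) − (n + δ)·k_gold = 2.1100 − 0.140×6.1793 ≈ 1.2449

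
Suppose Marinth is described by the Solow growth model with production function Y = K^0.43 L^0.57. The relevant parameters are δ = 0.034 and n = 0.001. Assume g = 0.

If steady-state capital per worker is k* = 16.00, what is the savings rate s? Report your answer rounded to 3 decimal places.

Steady state requires s·f(k) = (n + δ)·k, i.e. s·k^α = (n + δ)·k.
So s / (n + δ) = (k*)^(1−α) = 16.00^0.57 = 4.8568.
Therefore s = 4.8568 × (n + δ) = 4.8568 × 0.035 = 0.1700.

s ≈ 0.170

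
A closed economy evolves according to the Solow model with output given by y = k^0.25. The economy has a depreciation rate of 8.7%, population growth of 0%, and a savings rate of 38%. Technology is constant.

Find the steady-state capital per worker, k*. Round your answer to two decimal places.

k* = 7.14

At the steady state, Δk = 0, so s·k^α = (n + δ)·k.
Rearranging, k^(1−α) = s / (n + δ).
k^0.75 = 0.38 / (0.000 + 0.087) = 0.38 / 0.087 = 4.3678
k* = 4.3678^(1/0.75) ≈ 7.1398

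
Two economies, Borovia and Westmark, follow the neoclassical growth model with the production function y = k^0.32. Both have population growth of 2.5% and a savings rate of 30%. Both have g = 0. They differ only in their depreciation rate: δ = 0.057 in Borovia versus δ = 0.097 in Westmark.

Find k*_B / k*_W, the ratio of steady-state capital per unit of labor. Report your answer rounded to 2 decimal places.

ratio ≈ 1.79

Steady-state k* = [s/(n + δ)]^(1/(1−α)), so the ratio is [ (s_B/(n + δ)_B) / (s_W/(n + δ)_W) ]^1.4706.
s_B/(n + δ)_B = 0.30/0.082 = 3.6585; s_W/(n + δ)_W = 0.30/0.122 = 2.4590.
Ratio = (3.6585/2.4590)^1.4706 = 1.4878^1.4706 ≈ 1.7937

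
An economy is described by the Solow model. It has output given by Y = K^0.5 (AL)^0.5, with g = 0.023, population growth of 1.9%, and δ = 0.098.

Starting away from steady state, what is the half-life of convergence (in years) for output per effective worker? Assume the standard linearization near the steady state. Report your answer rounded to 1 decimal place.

Near the steady state the convergence rate is λ = (1 − α)(n + g + δ).
λ = (1 − 0.5) × 0.140 = 0.5 × 0.140 = 0.0700
Half-life = ln 2 / λ = 0.6931 / 0.0700 ≈ 9.90 years

about 9.9 years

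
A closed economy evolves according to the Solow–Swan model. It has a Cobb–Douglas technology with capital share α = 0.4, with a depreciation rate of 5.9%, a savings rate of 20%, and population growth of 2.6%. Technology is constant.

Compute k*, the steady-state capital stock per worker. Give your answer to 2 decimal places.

k* = 4.16

Steady state requires s·f(k) = (n + δ)·k, i.e. s·k^α = (n + δ)·k.
Dividing both sides by k: k^(1−α) = s / (n + δ).
k^0.6 = 0.20 / (0.026 + 0.059) = 0.20 / 0.085 = 2.3529
k* = 2.3529^(1/0.6) ≈ 4.1624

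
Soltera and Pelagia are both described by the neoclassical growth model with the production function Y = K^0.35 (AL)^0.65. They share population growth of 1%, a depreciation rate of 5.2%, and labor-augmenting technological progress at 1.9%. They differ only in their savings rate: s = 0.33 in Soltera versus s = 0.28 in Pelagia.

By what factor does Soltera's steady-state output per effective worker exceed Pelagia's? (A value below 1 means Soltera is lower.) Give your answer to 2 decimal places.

Steady-state y* = [s/(n + g + δ)]^(α/(1−α)), so the ratio is [ (s_S/(n + g + δ)_S) / (s_P/(n + g + δ)_P) ]^0.5385.
s_S/(n + g + δ)_S = 0.33/0.081 = 4.0741; s_P/(n + g + δ)_P = 0.28/0.081 = 3.4568.
Ratio = (4.0741/3.4568)^0.5385 = 1.1786^0.5385 ≈ 1.0925

y*_S / y*_P ≈ 1.09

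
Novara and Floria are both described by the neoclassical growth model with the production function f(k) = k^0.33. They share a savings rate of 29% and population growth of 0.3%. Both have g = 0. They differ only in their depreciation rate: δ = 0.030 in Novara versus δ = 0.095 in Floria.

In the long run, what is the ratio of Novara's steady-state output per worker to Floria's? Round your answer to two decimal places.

Steady-state y* = [s/(n + δ)]^(α/(1−α)), so the ratio is [ (s_N/(n + δ)_N) / (s_F/(n + δ)_F) ]^0.4925.
s_N/(n + δ)_N = 0.29/0.033 = 8.7879; s_F/(n + δ)_F = 0.29/0.098 = 2.9592.
Ratio = (8.7879/2.9592)^0.4925 = 2.9697^0.4925 ≈ 1.7093

y*_N / y*_F ≈ 1.71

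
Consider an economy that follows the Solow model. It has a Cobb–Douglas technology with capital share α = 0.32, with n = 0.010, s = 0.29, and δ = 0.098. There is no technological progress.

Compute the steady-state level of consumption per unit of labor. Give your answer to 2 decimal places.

At the steady state, Δk = 0, so s·k^α = (n + δ)·k.
Dividing both sides by k: k^(1−α) = s / (n + δ).
k^0.68 = 0.29 / (0.010 + 0.098) = 0.29 / 0.108 = 2.6852
k* = 2.6852^(1/0.68) ≈ 4.2741
y* = (k*)^α = 4.2741^0.32 ≈ 1.5917
c* = (1 − s)·y* = (1 − 0.29) × 1.5917 ≈ 1.1301

c* ≈ 1.13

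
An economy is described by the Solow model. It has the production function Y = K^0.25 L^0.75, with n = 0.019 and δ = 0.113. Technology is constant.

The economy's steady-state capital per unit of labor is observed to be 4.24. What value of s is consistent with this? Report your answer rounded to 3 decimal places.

Steady state requires s·f(k) = (n + δ)·k, i.e. s·k^α = (n + δ)·k.
So s / (n + δ) = (k*)^(1−α) = 4.24^0.75 = 2.9548.
Therefore s = 2.9548 × (n + δ) = 2.9548 × 0.132 = 0.3900.

s ≈ 0.390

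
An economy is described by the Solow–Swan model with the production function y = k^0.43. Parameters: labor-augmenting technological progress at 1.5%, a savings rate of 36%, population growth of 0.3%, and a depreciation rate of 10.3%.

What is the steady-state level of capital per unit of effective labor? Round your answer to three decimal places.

k* ≈ 6.772

Steady state requires s·f(k) = (n + g + δ)·k, i.e. s·k^α = (n + g + δ)·k.
Dividing both sides by k: k^(1−α) = s / (n + g + δ).
k^0.57 = 0.36 / (0.003 + 0.015 + 0.103) = 0.36 / 0.121 = 2.9752
k* = 2.9752^(1/0.57) ≈ 6.7722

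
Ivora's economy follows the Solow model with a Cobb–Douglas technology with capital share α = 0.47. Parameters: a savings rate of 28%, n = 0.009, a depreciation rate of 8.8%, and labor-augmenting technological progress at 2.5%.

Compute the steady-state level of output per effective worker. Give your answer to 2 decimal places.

In steady state, investment equals break-even investment: s·k^α = (n + g + δ)·k.
Rearranging, k^(1−α) = s / (n + g + δ).
k^0.53 = 0.28 / (0.009 + 0.025 + 0.088) = 0.28 / 0.122 = 2.2951
k* = 2.2951^(1/0.53) ≈ 4.7947
y* = (k*)^α = 4.7947^0.47 ≈ 2.0891

y* ≈ 2.09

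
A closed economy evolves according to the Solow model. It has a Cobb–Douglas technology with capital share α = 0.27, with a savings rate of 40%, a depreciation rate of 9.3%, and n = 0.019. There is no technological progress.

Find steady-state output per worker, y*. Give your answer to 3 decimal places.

y* ≈ 1.601

Steady state requires s·f(k) = (n + δ)·k, i.e. s·k^α = (n + δ)·k.
Dividing both sides by k: k^(1−α) = s / (n + δ).
k^0.73 = 0.40 / (0.019 + 0.093) = 0.40 / 0.112 = 3.5714
k* = 3.5714^(1/0.73) ≈ 5.7189
y* = (k*)^α = 5.7189^0.27 ≈ 1.6013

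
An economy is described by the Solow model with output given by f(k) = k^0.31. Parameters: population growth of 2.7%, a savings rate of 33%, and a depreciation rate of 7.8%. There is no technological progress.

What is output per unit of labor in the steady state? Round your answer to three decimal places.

y* = 1.673

In steady state, investment equals break-even investment: s·k^α = (n + δ)·k.
Rearranging, k^(1−α) = s / (n + δ).
k^0.69 = 0.33 / (0.027 + 0.078) = 0.33 / 0.105 = 3.1429
k* = 3.1429^(1/0.69) ≈ 5.2574
y* = (k*)^α = 5.2574^0.31 ≈ 1.6728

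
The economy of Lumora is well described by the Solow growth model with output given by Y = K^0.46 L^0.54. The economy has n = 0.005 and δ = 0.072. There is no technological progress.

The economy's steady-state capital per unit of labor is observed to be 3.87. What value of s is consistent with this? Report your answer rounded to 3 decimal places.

In steady state, investment equals break-even investment: s·k^α = (n + δ)·k.
So s / (n + δ) = (k*)^(1−α) = 3.87^0.54 = 2.0767.
Therefore s = 2.0767 × (n + δ) = 2.0767 × 0.077 = 0.1599.

s ≈ 0.160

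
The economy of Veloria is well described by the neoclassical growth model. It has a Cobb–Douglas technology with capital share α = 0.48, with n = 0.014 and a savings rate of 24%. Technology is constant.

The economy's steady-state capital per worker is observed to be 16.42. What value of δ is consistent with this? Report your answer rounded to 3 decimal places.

At the steady state, Δk = 0, so s·k^α = (n + δ)·k.
So s / (n + δ) = (k*)^(1−α) = 16.42^0.52 = 4.2854.
Therefore n + δ = s / 4.2854 = 0.24 / 4.2854 = 0.0560, so δ = 0.0560 − 0.014 = 0.0420.

δ ≈ 0.042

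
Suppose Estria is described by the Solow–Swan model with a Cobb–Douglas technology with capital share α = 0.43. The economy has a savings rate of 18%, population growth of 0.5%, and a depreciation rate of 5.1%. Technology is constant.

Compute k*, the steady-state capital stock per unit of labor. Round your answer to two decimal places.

At the steady state, Δk = 0, so s·k^α = (n + δ)·k.
Rearranging, k^(1−α) = s / (n + δ).
k^0.57 = 0.18 / (0.005 + 0.051) = 0.18 / 0.056 = 3.2143
k* = 3.2143^(1/0.57) ≈ 7.7558

k* = 7.76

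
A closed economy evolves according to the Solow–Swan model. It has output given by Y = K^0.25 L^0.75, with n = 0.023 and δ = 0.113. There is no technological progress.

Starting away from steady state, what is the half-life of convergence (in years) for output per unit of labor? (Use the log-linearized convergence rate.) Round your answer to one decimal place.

about 6.8 years

Near the steady state the convergence rate is λ = (1 − α)(n + δ).
λ = (1 − 0.25) × 0.136 = 0.75 × 0.136 = 0.1020
Half-life = ln 2 / λ = 0.6931 / 0.1020 ≈ 6.80 years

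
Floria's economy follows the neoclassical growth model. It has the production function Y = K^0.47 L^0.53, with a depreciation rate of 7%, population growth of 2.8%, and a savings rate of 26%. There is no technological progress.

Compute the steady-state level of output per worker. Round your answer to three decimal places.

y* = 2.376

In steady state, investment equals break-even investment: s·k^α = (n + δ)·k.
Dividing both sides by k: k^(1−α) = s / (n + δ).
k^0.53 = 0.26 / (0.028 + 0.070) = 0.26 / 0.098 = 2.6531
k* = 2.6531^(1/0.53) ≈ 6.3028
y* = (k*)^α = 6.3028^0.47 ≈ 2.3756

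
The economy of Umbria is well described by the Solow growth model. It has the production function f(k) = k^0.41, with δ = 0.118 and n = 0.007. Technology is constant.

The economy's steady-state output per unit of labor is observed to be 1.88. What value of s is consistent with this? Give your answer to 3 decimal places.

In steady state, investment equals break-even investment: s·k^α = (n + δ)·k.
Since y* = [s/(n + δ)]^(α/(1−α)), we have s/(n + δ) = (y*)^((1−α)/α) = 1.88^1.439 = 2.4804.
Therefore s = 2.4804 × (n + δ) = 2.4804 × 0.125 = 0.3101.

s ≈ 0.310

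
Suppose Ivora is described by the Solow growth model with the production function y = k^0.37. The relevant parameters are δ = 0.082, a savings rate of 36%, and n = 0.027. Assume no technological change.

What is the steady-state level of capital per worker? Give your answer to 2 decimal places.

k* ≈ 6.66

In steady state, investment equals break-even investment: s·k^α = (n + δ)·k.
Rearranging, k^(1−α) = s / (n + δ).
k^0.63 = 0.36 / (0.027 + 0.082) = 0.36 / 0.109 = 3.3028
k* = 3.3028^(1/0.63) ≈ 6.6623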